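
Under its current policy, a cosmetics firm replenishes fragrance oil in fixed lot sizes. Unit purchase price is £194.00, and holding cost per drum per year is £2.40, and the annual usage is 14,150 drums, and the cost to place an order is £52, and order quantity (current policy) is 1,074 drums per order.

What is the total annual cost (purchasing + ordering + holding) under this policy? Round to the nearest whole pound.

£2,747,074

Orders/yr = 14,150/1,074 = 13.175; ordering cost = 13.175 × £52 = £685.10
Average inventory = 1,074/2 = 537; holding cost = 537 × £2.4 = £1,288.80
Purchase cost = D·C = 14,150 × 194 = £2,745,100.00
Total = £685.10 + £1,288.80 + £2,745,100.00 = £2,747,073.90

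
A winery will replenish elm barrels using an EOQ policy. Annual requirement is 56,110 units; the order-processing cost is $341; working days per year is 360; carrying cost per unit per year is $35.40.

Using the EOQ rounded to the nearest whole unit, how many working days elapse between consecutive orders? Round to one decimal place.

EOQ = √(2DS/H) = √(2 × 56,110 × 341 / 35.4)
    = √(1,080,989.27) ≈ 1,039.71 → Q = 1,040 units
Days between orders = 360 / (D/Q) = 360 / 53.952 ≈ 6.673

6.7 days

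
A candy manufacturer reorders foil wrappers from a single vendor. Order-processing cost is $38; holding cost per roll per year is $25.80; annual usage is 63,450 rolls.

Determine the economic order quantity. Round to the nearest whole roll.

Optimal lot size Q* = (2 × 63,450 × $38 / $25.8)^½ ≈ 432.33

432 rolls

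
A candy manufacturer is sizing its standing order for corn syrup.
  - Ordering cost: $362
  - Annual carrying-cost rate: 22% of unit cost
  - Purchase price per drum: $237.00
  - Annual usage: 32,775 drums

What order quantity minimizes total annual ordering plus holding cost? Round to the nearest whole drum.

H = i·C = 0.22 × $237 = $52.1400 per drum-year
Optimal lot size Q* = (2 × 32,775 × $362 / $52.14)^½ ≈ 674.61

675 drums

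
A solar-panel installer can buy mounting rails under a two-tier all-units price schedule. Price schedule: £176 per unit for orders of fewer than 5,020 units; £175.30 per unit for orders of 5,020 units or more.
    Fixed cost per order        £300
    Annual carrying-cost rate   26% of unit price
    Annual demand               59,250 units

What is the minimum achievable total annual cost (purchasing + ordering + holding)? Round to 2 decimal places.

H₁ = 26%×£176 = £45.7600;  H₂ = 26%×£175.30 = £45.5780
EOQ₁ = √(2×59,250×300/45.7600) = 881.41  (< 5,020, feasible at tier 1)
EOQ₂ = √(2×59,250×300/45.5780) = 883.17  (< 5,020 → use Q = 5,020 at tier-2 price)
TC(tier 1 (EOQ₁), Q≈881.4) = £10,468,333.21
TC(tier 2, Q≈5,020.0) = £10,504,466.62
Minimum at tier 1 (EOQ₁): £10,468,333.21

£10,468,333.21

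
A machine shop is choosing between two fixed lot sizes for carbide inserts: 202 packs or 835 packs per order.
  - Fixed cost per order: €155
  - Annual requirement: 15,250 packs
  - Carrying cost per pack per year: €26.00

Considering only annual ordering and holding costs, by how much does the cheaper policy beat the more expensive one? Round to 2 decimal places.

€641.89

TC(Q) = (D/Q)S + (Q/2)H
TC(202) = (15,250/202)×155 + (202/2)×26 = €14,327.73
TC(835) = (15,250/835)×155 + (835/2)×26 = €13,685.84
Lots of 835 are cheaper by €641.89.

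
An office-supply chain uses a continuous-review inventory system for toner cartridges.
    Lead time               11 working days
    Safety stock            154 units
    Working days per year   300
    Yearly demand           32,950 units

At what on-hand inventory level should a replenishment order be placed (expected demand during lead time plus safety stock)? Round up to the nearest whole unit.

Daily demand d = 32,950 / 300 = 109.833 units/day
Demand during lead time = 109.833 × 11 = 1,208.17
Reorder point = 1,208.17 + 154 = 1,362.17 → round up

1,363 units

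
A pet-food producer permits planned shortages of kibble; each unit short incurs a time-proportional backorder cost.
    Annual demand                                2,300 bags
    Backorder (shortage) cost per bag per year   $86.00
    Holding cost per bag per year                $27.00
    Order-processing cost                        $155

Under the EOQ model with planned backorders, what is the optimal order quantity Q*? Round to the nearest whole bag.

Basic EOQ = √(2·2,300·155/27) = 162.504
Backorder adjustment √((H+b)/b) = √((27+86)/86) = 1.1463
Q* = 162.504 × 1.1463 ≈ 186.27

186 bags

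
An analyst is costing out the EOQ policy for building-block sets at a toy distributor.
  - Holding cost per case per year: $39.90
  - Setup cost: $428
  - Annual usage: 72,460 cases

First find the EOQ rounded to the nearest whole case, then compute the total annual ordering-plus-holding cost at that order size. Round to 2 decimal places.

$49,747.64

Q* = √(2·D·S / H) = √(2·72,460·428 / 39.9) = √1,554,530.3 ≈ 1,246.81 → Q = 1,247 cases
Annual ordering cost = (D/Q)·S = (72,460/1,247) × 428 = $24,869.99
Annual holding cost  = (Q/2)·H = (1,247/2) × 39.9 = $24,877.65
Total = $24,869.99 + $24,877.65 = $49,747.64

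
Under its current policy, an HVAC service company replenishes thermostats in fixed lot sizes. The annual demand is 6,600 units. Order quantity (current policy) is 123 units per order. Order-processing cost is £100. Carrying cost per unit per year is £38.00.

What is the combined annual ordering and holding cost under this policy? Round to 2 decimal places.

Ordering: D/Q × S = 6,600/123 × £100 = £5,365.85
Holding:  Q/2 × H = 123/2 × £38 = £2,337.00
Total = £5,365.85 + £2,337.00 = £7,702.85

£7,702.85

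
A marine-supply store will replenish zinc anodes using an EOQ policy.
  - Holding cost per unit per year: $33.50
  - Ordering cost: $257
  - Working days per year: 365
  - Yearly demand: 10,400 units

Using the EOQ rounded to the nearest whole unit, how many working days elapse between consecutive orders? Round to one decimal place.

Optimal lot size Q* = (2 × 10,400 × $257 / $33.5)^½ ≈ 399.46 → Q = 399 units
T = Q/D × 365 days = 399/10,400 × 365 = 14.003 days

14.0 days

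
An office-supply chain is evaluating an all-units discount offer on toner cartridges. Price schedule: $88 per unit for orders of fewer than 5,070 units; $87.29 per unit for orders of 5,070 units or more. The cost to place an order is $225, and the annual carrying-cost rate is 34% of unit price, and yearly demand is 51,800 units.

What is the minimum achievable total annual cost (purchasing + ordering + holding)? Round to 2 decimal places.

$4,584,809.00

H₁ = 34%×$88 = $29.9200;  H₂ = 34%×$87.29 = $29.6786
EOQ₁ = √(2×51,800×225/29.9200) = 882.65  (< 5,070, feasible at tier 1)
EOQ₂ = √(2×51,800×225/29.6786) = 886.24  (< 5,070 → use Q = 5,070 at tier-2 price)
TC(tier 1 (EOQ₁), Q≈882.7) = $4,584,809.00
TC(tier 2, Q≈5,070.0) = $4,599,156.07
Minimum at tier 1 (EOQ₁): $4,584,809.00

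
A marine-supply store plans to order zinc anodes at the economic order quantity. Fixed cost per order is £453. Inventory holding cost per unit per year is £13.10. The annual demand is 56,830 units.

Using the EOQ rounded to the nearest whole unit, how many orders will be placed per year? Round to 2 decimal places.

Optimal lot size Q* = (2 × 56,830 × £453 / £13.1)^½ ≈ 1,982.52 → Q = 1,983
N = D/Q = 56,830/1,983 ≈ 28.659 orders/yr

28.66 orders per year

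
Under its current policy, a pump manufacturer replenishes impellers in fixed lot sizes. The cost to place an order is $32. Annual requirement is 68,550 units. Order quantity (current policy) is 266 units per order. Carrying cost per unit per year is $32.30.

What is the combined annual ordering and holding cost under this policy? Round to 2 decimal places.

$12,542.52

Orders/yr = 68,550/266 = 257.707; ordering cost = 257.707 × $32 = $8,246.62
Average inventory = 266/2 = 133; holding cost = 133 × $32.3 = $4,295.90
Total = $8,246.62 + $4,295.90 = $12,542.52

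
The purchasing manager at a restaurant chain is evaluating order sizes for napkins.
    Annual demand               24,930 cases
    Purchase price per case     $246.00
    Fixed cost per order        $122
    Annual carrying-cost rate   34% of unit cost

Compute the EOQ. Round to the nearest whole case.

270 cases

Carrying cost H = $246 × 34% = $83.6400/case/yr
2DS/H = 2·24,930·122/83.64 = 72,727.40
EOQ = √72,727.40 ≈ 269.68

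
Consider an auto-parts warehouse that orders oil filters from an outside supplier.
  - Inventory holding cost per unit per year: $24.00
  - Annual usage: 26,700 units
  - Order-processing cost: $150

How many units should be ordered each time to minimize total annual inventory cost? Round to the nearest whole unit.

578 units

EOQ = √(2DS/H) = √(2 × 26,700 × 150 / 24)
    = √(333,750.00) ≈ 577.71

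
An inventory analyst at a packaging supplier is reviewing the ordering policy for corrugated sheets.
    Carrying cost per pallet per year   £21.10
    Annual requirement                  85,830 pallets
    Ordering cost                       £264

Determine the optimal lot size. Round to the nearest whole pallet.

Optimal lot size Q* = (2 × 85,830 × £264 / £21.1)^½ ≈ 1,465.53

1,466 pallets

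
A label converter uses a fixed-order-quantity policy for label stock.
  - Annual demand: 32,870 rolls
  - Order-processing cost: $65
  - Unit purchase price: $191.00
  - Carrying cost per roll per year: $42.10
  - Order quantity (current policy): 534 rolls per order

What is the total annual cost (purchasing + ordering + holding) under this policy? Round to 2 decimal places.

Orders/yr = 32,870/534 = 61.554; ordering cost = 61.554 × $65 = $4,001.03
Average inventory = 534/2 = 267; holding cost = 267 × $42.1 = $11,240.70
Purchase cost = D·C = 32,870 × 191 = $6,278,170.00
Total = $4,001.03 + $11,240.70 + $6,278,170.00 = $6,293,411.73

$6,293,411.73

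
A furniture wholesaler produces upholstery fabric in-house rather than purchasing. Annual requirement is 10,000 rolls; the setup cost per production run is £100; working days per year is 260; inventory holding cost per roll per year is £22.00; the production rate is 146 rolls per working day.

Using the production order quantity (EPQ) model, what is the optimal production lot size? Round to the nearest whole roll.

351 rolls

d = 10,000/260 = 38.4615 rolls/day;  effective holding cost H(1 − d/p) = 22·(1 − 38.4615/146) = 16.20443
Q* = √(2DS / H_eff) = √(2·10,000·100 / 16.20443) ≈ 351.32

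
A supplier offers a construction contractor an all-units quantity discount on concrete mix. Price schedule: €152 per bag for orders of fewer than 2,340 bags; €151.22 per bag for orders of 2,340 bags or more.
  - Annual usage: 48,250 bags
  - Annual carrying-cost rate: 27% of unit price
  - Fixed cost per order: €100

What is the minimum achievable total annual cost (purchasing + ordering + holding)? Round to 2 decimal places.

€7,346,197.36

H₁ = 27%×€152 = €41.0400;  H₂ = 27%×€151.22 = €40.8294
EOQ₁ = √(2×48,250×100/41.0400) = 484.91  (< 2,340, feasible at tier 1)
EOQ₂ = √(2×48,250×100/40.8294) = 486.16  (< 2,340 → use Q = 2,340 at tier-2 price)
TC(tier 1 (EOQ₁), Q≈484.9) = €7,353,900.65
TC(tier 2, Q≈2,340.0) = €7,346,197.36
Minimum at tier 2: €7,346,197.36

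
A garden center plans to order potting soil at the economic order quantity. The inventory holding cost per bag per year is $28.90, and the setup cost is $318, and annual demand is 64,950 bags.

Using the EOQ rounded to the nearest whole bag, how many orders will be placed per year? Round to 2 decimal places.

54.31 orders per year

Optimal lot size Q* = (2 × 64,950 × $318 / $28.9)^½ ≈ 1,195.55 → Q = 1,196
N = D/Q = 64,950/1,196 ≈ 54.306 orders/yr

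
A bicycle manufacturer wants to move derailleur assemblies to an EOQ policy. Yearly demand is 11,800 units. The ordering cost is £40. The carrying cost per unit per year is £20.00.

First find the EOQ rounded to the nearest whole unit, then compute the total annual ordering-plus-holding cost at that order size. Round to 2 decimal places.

£4,345.12

Q* = √(2·D·S / H) = √(2·11,800·40 / 20) = √47,200.0 ≈ 217.26 → Q = 217 units
Orders/yr = 11,800/217 = 54.378; ordering cost = 54.378 × £40 = £2,175.12
Average inventory = 217/2 = 108.5; holding cost = 108.5 × £20 = £2,170.00
Total = £2,175.12 + £2,170.00 = £4,345.12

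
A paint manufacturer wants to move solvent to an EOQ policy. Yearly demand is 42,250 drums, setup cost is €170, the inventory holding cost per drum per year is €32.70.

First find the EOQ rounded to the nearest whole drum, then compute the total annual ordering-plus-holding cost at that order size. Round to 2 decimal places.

€21,673.38

Optimal lot size Q* = (2 × 42,250 × €170 / €32.7)^½ ≈ 662.79 → Q = 663 drums
Annual ordering cost = (D/Q)·S = (42,250/663) × 170 = €10,833.33
Annual holding cost  = (Q/2)·H = (663/2) × 32.7 = €10,840.05
Total = €10,833.33 + €10,840.05 = €21,673.38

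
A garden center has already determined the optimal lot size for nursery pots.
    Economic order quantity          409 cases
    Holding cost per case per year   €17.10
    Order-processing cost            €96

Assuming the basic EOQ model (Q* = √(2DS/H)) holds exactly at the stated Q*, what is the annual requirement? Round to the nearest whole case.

14,898 cases per year

EOQ relation: Q² = 2DS/H, so rearrange for the unknown.
D = Q²H / (2S) = 409² × 17.1 / (2 × 96) = 14,898.46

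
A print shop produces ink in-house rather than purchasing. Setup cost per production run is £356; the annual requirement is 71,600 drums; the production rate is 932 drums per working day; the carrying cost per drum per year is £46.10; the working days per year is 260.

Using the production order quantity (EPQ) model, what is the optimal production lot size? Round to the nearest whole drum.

Daily demand d = 71,600/260 = 275.385; p = 932; 1 − d/p = 0.70452
EPQ = √(2DS / (H(1 − d/p)))
    = √(2 × 71,600 × 356 / (46.1 × 0.70452)) ≈ 1,252.85

1,253 drums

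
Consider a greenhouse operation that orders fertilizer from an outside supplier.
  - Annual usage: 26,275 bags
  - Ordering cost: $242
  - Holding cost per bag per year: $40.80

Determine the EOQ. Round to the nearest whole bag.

Q* = √(2·D·S / H) = √(2·26,275·242 / 40.8) = √311,693.6 ≈ 558.30

558 bags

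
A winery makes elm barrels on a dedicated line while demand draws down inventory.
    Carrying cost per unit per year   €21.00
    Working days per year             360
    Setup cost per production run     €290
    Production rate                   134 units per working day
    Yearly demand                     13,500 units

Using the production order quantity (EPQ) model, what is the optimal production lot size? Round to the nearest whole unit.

720 units

d = 13,500/360 = 37.5000 units/day;  effective holding cost H(1 − d/p) = 21·(1 − 37.5000/134) = 15.12313
Q* = √(2DS / H_eff) = √(2·13,500·290 / 15.12313) ≈ 719.55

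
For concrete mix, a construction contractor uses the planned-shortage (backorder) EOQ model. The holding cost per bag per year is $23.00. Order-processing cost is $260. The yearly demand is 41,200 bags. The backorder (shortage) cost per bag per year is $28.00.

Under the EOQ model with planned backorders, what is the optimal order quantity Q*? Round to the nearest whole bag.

1,303 bags

Q* = √(2DS/H) · √((H + b)/b)
   = √(2 × 41,200 × 260 / 23) · √((23 + 28) / 28)
   = 965.131 × 1.3496 ≈ 1,302.54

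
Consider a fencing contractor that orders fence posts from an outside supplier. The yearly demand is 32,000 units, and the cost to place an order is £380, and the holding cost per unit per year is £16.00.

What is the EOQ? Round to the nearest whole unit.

1,233 units

2DS/H = 2·32,000·380/16 = 1,520,000.00
EOQ = √1,520,000.00 ≈ 1,232.88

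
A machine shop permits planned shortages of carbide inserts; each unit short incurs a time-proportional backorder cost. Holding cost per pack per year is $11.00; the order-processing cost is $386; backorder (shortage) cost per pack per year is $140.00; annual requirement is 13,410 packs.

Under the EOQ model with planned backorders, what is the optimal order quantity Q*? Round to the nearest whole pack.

1,008 packs

Q* = √(2DS/H) · √((H + b)/b)
   = √(2 × 13,410 × 386 / 11) · √((11 + 140) / 140)
   = 970.123 × 1.0385 ≈ 1,007.51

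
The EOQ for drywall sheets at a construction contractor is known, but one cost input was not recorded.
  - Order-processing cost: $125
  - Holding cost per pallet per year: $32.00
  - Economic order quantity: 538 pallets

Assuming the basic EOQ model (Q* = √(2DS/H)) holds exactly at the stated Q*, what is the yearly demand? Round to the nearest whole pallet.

37,049 pallets per year

From Q* = √(2DS/H) ⇒ Q*² = 2DS/H.
D = Q²H / (2S) = 538² × 32 / (2 × 125) = 37,048.83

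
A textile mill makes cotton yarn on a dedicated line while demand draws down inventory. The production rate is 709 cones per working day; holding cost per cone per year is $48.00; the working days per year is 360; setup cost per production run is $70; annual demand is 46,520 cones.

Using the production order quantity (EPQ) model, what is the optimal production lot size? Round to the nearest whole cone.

d = 46,520/360 = 129.2222 cones/day;  effective holding cost H(1 − d/p) = 48·(1 − 129.2222/709) = 39.25153
Q* = √(2DS / H_eff) = √(2·46,520·70 / 39.25153) ≈ 407.34

407 cones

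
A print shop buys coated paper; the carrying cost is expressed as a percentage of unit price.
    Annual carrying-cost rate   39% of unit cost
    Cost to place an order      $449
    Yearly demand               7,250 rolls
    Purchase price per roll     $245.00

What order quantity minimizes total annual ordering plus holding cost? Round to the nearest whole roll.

261 rolls

H = i·C = 0.39 × $245 = $95.5500 per roll-year
EOQ = √(2DS/H) = √(2 × 7,250 × 449 / 95.55)
    = √(68,137.10) ≈ 261.03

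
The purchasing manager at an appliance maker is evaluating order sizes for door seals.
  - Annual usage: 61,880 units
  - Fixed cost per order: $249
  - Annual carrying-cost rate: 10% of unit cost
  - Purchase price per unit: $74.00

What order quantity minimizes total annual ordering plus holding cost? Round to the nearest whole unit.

H = i·C = 0.1 × $74 = $7.4000 per unit-year
EOQ = √(2DS/H) = √(2 × 61,880 × 249 / 7.4)
    = √(4,164,356.76) ≈ 2,040.68

2,041 units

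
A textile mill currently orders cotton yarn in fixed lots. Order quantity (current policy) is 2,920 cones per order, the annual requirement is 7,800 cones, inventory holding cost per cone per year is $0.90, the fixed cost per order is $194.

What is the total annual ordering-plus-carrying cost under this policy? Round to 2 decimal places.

$1,832.22

Ordering: D/Q × S = 7,800/2,920 × $194 = $518.22
Holding:  Q/2 × H = 2,920/2 × $0.9 = $1,314.00
Total = $518.22 + $1,314.00 = $1,832.22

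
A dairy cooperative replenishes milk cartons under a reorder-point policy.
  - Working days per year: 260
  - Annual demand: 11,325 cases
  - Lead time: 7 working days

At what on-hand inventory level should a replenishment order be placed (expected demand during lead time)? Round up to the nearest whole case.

Daily demand d = 11,325 / 260 = 43.558 cases/day
Demand during lead time = 43.558 × 7 = 304.90
Reorder point = 304.90 → round up

305 cases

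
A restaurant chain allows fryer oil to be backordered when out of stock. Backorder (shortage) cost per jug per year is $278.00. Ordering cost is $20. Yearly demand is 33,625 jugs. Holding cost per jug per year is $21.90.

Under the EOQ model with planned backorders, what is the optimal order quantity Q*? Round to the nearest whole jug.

Q* = √(2DS/H) · √((H + b)/b)
   = √(2 × 33,625 × 20 / 21.9) · √((21.9 + 278) / 278)
   = 247.822 × 1.0386 ≈ 257.40

257 jugs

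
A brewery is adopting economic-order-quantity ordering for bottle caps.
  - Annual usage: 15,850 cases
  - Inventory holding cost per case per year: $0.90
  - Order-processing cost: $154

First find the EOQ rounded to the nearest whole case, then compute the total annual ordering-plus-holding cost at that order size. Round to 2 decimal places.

$2,096.10

Q* = √(2·D·S / H) = √(2·15,850·154 / 0.9) = √5,424,222.2 ≈ 2,329.00 → Q = 2,329 cases
Annual ordering cost = (D/Q)·S = (15,850/2,329) × 154 = $1,048.05
Annual holding cost  = (Q/2)·H = (2,329/2) × 0.9 = $1,048.05
Total = $1,048.05 + $1,048.05 = $2,096.10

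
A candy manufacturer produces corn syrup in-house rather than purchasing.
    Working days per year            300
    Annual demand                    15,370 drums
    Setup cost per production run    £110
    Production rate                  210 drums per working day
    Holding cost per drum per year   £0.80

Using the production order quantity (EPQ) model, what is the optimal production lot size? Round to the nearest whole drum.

2,364 drums

Daily demand d = 15,370/300 = 51.233; p = 210; 1 − d/p = 0.75603
EPQ = √(2DS / (H(1 − d/p)))
    = √(2 × 15,370 × 110 / (0.8 × 0.75603)) ≈ 2,364.47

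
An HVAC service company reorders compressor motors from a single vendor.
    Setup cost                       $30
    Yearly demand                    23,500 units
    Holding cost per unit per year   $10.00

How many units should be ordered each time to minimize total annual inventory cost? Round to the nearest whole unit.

375 units

Q* = √(2·D·S / H) = √(2·23,500·30 / 10) = √141,000.0 ≈ 375.50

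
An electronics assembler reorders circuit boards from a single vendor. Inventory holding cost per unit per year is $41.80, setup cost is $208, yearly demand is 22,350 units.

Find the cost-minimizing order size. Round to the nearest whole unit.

472 units

2DS/H = 2·22,350·208/41.8 = 222,430.62
EOQ = √222,430.62 ≈ 471.63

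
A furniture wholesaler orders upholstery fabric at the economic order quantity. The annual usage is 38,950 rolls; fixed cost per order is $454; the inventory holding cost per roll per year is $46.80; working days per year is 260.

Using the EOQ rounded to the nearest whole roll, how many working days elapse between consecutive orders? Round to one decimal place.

5.8 days

Optimal lot size Q* = (2 × 38,950 × $454 / $46.8)^½ ≈ 869.31 → Q = 869 rolls
Days between orders = 260 / (D/Q) = 260 / 44.822 ≈ 5.801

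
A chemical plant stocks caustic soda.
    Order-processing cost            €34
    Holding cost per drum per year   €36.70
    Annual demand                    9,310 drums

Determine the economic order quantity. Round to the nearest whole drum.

131 drums

EOQ = √(2DS/H) = √(2 × 9,310 × 34 / 36.7)
    = √(17,250.14) ≈ 131.34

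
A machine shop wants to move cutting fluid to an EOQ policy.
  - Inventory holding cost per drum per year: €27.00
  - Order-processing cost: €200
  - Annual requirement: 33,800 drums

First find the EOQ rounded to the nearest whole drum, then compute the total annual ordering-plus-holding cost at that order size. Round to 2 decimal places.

€19,106.02

2DS/H = 2·33,800·200/27 = 500,740.74
EOQ = √500,740.74 ≈ 707.63 → Q = 708 drums
Ordering: D/Q × S = 33,800/708 × €200 = €9,548.02
Holding:  Q/2 × H = 708/2 × €27 = €9,558.00
Total = €9,548.02 + €9,558.00 = €19,106.02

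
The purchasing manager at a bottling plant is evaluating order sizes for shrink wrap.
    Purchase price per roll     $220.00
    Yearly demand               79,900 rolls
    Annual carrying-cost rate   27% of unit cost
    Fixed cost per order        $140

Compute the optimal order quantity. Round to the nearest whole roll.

614 rolls

H = i·C = 0.27 × $220 = $59.4000 per roll-year
EOQ = √(2DS/H) = √(2 × 79,900 × 140 / 59.4)
    = √(376,633.00) ≈ 613.70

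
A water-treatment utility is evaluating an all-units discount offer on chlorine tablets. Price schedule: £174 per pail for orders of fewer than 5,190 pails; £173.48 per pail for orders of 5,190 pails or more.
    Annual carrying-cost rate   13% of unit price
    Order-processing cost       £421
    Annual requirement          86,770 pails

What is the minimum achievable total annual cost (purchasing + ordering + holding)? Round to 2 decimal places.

H₁ = 13%×£174 = £22.6200;  H₂ = 13%×£173.48 = £22.5524
EOQ₁ = √(2×86,770×421/22.6200) = 1,797.19  (< 5,190, feasible at tier 1)
EOQ₂ = √(2×86,770×421/22.5524) = 1,799.88  (< 5,190 → use Q = 5,190 at tier-2 price)
TC(tier 1 (EOQ₁), Q≈1,797.2) = £15,138,632.49
TC(tier 2, Q≈5,190.0) = £15,118,421.65
Minimum at tier 2: £15,118,421.65

£15,118,421.65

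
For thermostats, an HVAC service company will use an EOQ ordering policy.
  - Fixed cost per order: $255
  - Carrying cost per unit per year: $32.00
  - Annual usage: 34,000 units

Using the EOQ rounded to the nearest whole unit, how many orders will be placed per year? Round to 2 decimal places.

EOQ = √(2DS/H) = √(2 × 34,000 × 255 / 32)
    = √(541,875.00) ≈ 736.12 → Q = 736
Orders per year = D/Q = 34,000 / 736 = 46.196

46.20 orders per year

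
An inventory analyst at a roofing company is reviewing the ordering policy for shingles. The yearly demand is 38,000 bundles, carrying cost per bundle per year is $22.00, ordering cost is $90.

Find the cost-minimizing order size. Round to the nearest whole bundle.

Q* = √(2·D·S / H) = √(2·38,000·90 / 22) = √310,909.1 ≈ 557.59

558 bundles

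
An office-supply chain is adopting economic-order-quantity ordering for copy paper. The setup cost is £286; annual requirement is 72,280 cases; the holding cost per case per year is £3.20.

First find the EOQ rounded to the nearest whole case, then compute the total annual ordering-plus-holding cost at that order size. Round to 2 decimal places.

£11,502.23

Q* = √(2·D·S / H) = √(2·72,280·286 / 3.2) = √12,920,050.0 ≈ 3,594.45 → Q = 3,594 cases
Orders/yr = 72,280/3,594 = 20.111; ordering cost = 20.111 × £286 = £5,751.83
Average inventory = 3,594/2 = 1797; holding cost = 1797 × £3.2 = £5,750.40
Total = £5,751.83 + £5,750.40 = £11,502.23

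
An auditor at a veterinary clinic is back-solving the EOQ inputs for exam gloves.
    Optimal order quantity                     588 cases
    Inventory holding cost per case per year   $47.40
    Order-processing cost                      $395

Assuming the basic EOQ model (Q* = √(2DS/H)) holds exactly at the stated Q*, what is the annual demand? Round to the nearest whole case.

EOQ relation: Q² = 2DS/H, so rearrange for the unknown.
D = Q²H / (2S) = 588² × 47.4 / (2 × 395) = 20,744.64

20,745 cases per year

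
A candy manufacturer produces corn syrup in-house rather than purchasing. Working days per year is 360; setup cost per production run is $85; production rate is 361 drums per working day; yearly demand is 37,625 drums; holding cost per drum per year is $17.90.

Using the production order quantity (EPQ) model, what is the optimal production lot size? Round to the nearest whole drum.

Daily demand d = 37,625/360 = 104.514; p = 361; 1 − d/p = 0.71049
EPQ = √(2DS / (H(1 − d/p)))
    = √(2 × 37,625 × 85 / (17.9 × 0.71049)) ≈ 709.18

709 drums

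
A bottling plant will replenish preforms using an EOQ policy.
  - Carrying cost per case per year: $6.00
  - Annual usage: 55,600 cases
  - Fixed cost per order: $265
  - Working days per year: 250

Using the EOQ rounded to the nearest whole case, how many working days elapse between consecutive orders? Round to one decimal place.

10.0 days

2DS/H = 2·55,600·265/6 = 4,911,333.33
EOQ = √4,911,333.33 ≈ 2,216.15 → Q = 2,216 cases
Cycle time = (working days × Q)/D = (250 × 2,216) / 55,600 = 9.964 days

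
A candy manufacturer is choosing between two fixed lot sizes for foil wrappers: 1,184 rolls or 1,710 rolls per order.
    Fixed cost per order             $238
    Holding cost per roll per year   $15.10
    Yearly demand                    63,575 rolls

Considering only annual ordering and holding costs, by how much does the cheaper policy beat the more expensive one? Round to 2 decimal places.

Annual cost at Q: ordering D·S/Q plus holding Q·H/2.
TC(1,184) = (63,575/1,184)×238 + (1,184/2)×15.1 = $21,718.63
TC(1,710) = (63,575/1,710)×238 + (1,710/2)×15.1 = $21,758.95
|ΔTC| = |$21,718.63 − $21,758.95| = $40.32

$40.32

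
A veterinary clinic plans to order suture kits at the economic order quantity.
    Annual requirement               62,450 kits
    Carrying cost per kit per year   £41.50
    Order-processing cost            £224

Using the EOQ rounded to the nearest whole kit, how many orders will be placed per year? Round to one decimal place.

76.1 orders per year

2DS/H = 2·62,450·224/41.5 = 674,159.04
EOQ = √674,159.04 ≈ 821.07 → Q = 821
N = D/Q = 62,450/821 ≈ 76.066 orders/yr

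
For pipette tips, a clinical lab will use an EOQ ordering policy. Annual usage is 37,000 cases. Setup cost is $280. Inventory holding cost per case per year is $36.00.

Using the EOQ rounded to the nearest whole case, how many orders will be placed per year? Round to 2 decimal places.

2DS/H = 2·37,000·280/36 = 575,555.56
EOQ = √575,555.56 ≈ 758.65 → Q = 759
N = D/Q = 37,000/759 ≈ 48.748 orders/yr

48.75 orders per year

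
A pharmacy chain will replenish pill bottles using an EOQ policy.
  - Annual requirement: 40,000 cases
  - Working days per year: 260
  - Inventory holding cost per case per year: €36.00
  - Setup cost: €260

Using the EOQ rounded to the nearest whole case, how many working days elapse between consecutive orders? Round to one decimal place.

4.9 days

2DS/H = 2·40,000·260/36 = 577,777.78
EOQ = √577,777.78 ≈ 760.12 → Q = 760 cases
Cycle time = (working days × Q)/D = (260 × 760) / 40,000 = 4.940 days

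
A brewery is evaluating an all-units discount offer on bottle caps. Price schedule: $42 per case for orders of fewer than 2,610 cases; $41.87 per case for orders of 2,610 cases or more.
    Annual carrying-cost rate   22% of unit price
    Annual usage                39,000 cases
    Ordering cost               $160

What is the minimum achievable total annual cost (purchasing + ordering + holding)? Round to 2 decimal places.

H₁ = 22%×$42 = $9.2400;  H₂ = 22%×$41.87 = $9.2114
EOQ₁ = √(2×39,000×160/9.2400) = 1,162.17  (< 2,610, feasible at tier 1)
EOQ₂ = √(2×39,000×160/9.2114) = 1,163.98  (< 2,610 → use Q = 2,610 at tier-2 price)
TC(tier 1 (EOQ₁), Q≈1,162.2) = $1,648,738.49
TC(tier 2, Q≈2,610.0) = $1,647,341.68
Minimum at tier 2: $1,647,341.68

$1,647,341.68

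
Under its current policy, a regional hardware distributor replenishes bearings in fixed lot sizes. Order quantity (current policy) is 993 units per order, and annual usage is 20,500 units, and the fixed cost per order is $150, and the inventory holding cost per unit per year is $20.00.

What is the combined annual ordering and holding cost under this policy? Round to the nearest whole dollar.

$13,027

Orders/yr = 20,500/993 = 20.645; ordering cost = 20.645 × $150 = $3,096.68
Average inventory = 993/2 = 496.5; holding cost = 496.5 × $20 = $9,930.00
Total = $3,096.68 + $9,930.00 = $13,026.68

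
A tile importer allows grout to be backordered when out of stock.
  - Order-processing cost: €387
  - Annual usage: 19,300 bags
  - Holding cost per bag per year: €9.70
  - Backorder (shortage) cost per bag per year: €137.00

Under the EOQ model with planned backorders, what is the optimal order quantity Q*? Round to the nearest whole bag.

1,284 bags

Q* = √(2DS/H) · √((H + b)/b)
   = √(2 × 19,300 × 387 / 9.7) · √((9.7 + 137) / 137)
   = 1,240.976 × 1.0348 ≈ 1,284.16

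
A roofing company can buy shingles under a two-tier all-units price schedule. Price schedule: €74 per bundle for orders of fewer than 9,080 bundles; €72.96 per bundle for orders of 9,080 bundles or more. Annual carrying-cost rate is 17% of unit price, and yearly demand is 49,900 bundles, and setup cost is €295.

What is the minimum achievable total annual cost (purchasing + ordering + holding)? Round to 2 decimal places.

€3,698,635.73

H₁ = 17%×€74 = €12.5800;  H₂ = 17%×€72.96 = €12.4032
EOQ₁ = √(2×49,900×295/12.5800) = 1,529.80  (< 9,080, feasible at tier 1)
EOQ₂ = √(2×49,900×295/12.4032) = 1,540.67  (< 9,080 → use Q = 9,080 at tier-2 price)
TC(tier 1 (EOQ₁), Q≈1,529.8) = €3,711,844.94
TC(tier 2, Q≈9,080.0) = €3,698,635.73
Minimum at tier 2: €3,698,635.73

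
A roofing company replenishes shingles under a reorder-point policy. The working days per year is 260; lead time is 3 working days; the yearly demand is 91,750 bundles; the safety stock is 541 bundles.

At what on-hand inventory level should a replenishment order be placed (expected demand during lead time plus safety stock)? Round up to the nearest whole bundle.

Daily demand d = 91,750 / 260 = 352.885 bundles/day
Demand during lead time = 352.885 × 3 = 1,058.65
Reorder point = 1,058.65 + 541 = 1,599.65 → round up

1,600 bundles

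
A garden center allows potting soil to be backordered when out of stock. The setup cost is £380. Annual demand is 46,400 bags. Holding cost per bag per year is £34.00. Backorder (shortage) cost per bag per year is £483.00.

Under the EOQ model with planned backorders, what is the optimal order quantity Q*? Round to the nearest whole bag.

Q* = √(2DS/H) · √((H + b)/b)
   = √(2 × 46,400 × 380 / 34) · √((34 + 483) / 483)
   = 1,018.419 × 1.0346 ≈ 1,053.65

1,054 bags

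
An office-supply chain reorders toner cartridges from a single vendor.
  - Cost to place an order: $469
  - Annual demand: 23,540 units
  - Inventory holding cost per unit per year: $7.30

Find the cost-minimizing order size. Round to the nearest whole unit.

1,739 units

2DS/H = 2·23,540·469/7.3 = 3,024,728.77
EOQ = √3,024,728.77 ≈ 1,739.17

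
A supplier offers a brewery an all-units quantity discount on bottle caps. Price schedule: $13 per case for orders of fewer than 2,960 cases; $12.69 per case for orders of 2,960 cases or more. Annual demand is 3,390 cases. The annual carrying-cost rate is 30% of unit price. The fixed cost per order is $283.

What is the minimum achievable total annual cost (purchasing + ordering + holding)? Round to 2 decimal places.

H₁ = 30%×$13 = $3.9000;  H₂ = 30%×$12.69 = $3.8070
EOQ₁ = √(2×3,390×283/3.9000) = 701.42  (< 2,960, feasible at tier 1)
EOQ₂ = √(2×3,390×283/3.8070) = 709.93  (< 2,960 → use Q = 2,960 at tier-2 price)
TC(tier 1 (EOQ₁), Q≈701.4) = $46,805.52
TC(tier 2, Q≈2,960.0) = $48,977.57
Minimum at tier 1 (EOQ₁): $46,805.52

$46,805.52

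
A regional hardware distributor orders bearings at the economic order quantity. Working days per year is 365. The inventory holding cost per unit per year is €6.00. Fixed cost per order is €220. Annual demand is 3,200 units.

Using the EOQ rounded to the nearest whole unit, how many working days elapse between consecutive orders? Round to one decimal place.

Optimal lot size Q* = (2 × 3,200 × €220 / €6)^½ ≈ 484.42 → Q = 484 units
Days between orders = 365 / (D/Q) = 365 / 6.612 ≈ 55.206

55.2 days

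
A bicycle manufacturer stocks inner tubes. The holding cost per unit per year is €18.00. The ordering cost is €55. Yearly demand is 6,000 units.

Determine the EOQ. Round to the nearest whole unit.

Optimal lot size Q* = (2 × 6,000 × €55 / €18)^½ ≈ 191.49

191 units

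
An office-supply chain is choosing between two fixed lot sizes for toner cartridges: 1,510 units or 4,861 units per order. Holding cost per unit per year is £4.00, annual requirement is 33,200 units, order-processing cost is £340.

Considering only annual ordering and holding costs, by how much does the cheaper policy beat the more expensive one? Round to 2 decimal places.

For each Q, cost = (D/Q)·S + (Q/2)·H.
TC(1,510) = (33,200/1,510)×340 + (1,510/2)×4 = £10,495.50
TC(4,861) = (33,200/4,861)×340 + (4,861/2)×4 = £12,044.16
Lots of 1,510 are cheaper by £1,548.66.

£1,548.66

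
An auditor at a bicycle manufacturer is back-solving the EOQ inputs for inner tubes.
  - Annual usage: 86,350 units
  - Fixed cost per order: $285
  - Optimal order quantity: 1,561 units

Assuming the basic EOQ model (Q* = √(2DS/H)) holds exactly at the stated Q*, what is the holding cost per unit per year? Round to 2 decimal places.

$20.20

Since Q* = (2DS/H)^½, squaring gives Q*²·H = 2DS.
H = 2DS / Q² = 2 × 86,350 × 285 / 1,561² = 20.1991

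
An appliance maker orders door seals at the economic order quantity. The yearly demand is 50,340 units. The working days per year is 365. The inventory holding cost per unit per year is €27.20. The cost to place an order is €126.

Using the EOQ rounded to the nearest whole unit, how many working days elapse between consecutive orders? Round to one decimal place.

Q* = √(2·D·S / H) = √(2·50,340·126 / 27.2) = √466,385.3 ≈ 682.92 → Q = 683 units
Days between orders = 365 / (D/Q) = 365 / 73.704 ≈ 4.952

5.0 days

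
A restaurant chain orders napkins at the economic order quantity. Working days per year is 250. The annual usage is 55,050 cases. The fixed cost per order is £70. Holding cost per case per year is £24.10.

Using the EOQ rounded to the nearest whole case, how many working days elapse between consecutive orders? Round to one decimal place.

Q* = √(2·D·S / H) = √(2·55,050·70 / 24.1) = √319,792.5 ≈ 565.50 → Q = 566 cases
Days between orders = 250 / (D/Q) = 250 / 97.261 ≈ 2.570

2.6 days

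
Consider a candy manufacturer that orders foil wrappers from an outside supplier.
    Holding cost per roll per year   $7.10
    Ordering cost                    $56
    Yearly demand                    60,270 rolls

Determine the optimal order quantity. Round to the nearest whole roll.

975 rolls

EOQ = √(2DS/H) = √(2 × 60,270 × 56 / 7.1)
    = √(950,738.03) ≈ 975.06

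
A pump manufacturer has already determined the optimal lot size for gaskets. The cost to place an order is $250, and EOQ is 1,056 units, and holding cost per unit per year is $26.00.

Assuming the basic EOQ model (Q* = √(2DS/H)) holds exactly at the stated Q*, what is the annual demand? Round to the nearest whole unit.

57,987 units per year

EOQ relation: Q² = 2DS/H, so rearrange for the unknown.
D = Q²H / (2S) = 1,056² × 26 / (2 × 250) = 57,987.07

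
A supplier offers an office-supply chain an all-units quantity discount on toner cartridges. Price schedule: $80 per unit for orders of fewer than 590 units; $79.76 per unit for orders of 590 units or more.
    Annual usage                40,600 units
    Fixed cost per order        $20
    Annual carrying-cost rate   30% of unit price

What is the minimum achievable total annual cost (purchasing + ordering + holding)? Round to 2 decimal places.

H₁ = 30%×$80 = $24.0000;  H₂ = 30%×$79.76 = $23.9280
EOQ₁ = √(2×40,600×20/24.0000) = 260.13  (< 590, feasible at tier 1)
EOQ₂ = √(2×40,600×20/23.9280) = 260.52  (< 590 → use Q = 590 at tier-2 price)
TC(tier 1 (EOQ₁), Q≈260.1) = $3,254,243.08
TC(tier 2, Q≈590.0) = $3,246,691.03
Minimum at tier 2: $3,246,691.03

$3,246,691.03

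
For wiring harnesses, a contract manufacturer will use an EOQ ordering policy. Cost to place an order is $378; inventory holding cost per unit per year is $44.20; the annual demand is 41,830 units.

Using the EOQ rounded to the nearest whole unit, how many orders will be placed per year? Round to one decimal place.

49.4 orders per year

2DS/H = 2·41,830·378/44.2 = 715,463.35
EOQ = √715,463.35 ≈ 845.85 → Q = 846
N = D/Q = 41,830/846 ≈ 49.444 orders/yr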